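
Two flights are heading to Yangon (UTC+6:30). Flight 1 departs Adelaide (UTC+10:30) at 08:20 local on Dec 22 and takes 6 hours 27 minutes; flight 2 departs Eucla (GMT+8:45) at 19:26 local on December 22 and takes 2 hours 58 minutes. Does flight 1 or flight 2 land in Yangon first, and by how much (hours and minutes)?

Flight 1 in UTC: 08:20 − 10:30 = 21:50 on Dec 21.
+6 hours 27 minutes → arrive 04:17 UTC on Dec 22.
Flight 2 in UTC: 19:26 − 8:45 = 10:41 on Dec 22.
+2 hours and 58 minutes → arrive 13:39 UTC on Dec 22.
Flight 1 lands earlier by 9 hours 22 minutes.

the first, by 9 hours 22 minutes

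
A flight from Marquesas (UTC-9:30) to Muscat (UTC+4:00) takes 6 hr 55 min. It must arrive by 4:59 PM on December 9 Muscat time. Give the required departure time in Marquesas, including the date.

8:34 PM on December 8

Target arrival in UTC: 4:59 PM − 4:00 = 12:59 PM on Dec 9.
Subtract 6 hours 55 minutes → departure 6:04 AM UTC on Dec 9.
Marquesas is UTC−9:30: 6:04 AM − 9:30 = 8:34 PM on Dec 8.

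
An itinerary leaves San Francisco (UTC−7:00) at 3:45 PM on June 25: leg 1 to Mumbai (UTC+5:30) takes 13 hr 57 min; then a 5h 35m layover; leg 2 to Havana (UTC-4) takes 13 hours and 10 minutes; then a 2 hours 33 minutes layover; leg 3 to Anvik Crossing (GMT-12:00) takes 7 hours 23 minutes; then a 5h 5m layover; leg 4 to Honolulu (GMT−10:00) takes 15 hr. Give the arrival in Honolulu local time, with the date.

3:28 AM on June 28

Convert departure to UTC: 3:45 PM + 7:00 = 10:45 PM UTC on Jun 25.
Add 13 hours and 57 minutes leg 1 → 12:42 PM UTC (Jun 26).
Add 5 hours 35 minutes layover in Mumbai → 6:17 PM UTC.
Add 13 hours and 10 minutes leg 2 → 7:27 AM UTC (Jun 27).
Add 2 hours 33 minutes layover in Havana → 10:00 AM UTC.
Add 7 hours 23 minutes leg 3 → 5:23 PM UTC.
Add 5 hours and 5 minutes layover in Anvik Crossing → 10:28 PM UTC.
Add 15 hours leg 4 → 1:28 PM UTC (Jun 28).
Honolulu is UTC−10:00, so local arrival = 1:28 PM − 10:00 = 3:28 AM on Jun 28.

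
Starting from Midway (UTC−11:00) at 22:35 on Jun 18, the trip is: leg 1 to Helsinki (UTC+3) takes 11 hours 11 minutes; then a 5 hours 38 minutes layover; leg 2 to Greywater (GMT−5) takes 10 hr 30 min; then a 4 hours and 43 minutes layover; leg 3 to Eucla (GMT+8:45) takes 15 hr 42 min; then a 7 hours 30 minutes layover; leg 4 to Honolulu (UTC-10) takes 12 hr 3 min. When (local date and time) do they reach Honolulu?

18:52 on June 21

Convert departure to UTC: 22:35 + 11:00 = 09:35 UTC on Jun 19.
Add 11 hours and 11 minutes leg 1 → 20:46 UTC.
Add 5 hours 38 minutes layover in Helsinki → 02:24 UTC (Jun 20).
Add 10 hours 30 minutes leg 2 → 12:54 UTC.
Add 4 hours and 43 minutes layover in Greywater → 17:37 UTC.
Add 15 hours 42 minutes leg 3 → 09:19 UTC (Jun 21).
Add 7 hours and 30 minutes layover in Eucla → 16:49 UTC.
Add 12 hours 3 minutes leg 4 → 04:52 UTC (Jun 22).
Honolulu is UTC−10:00, so local arrival = 04:52 − 10:00 = 18:52 on Jun 21.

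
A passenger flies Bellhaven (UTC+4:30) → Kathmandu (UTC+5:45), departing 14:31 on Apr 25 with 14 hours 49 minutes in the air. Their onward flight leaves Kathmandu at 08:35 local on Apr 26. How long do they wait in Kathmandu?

2 hours

Convert departure to UTC: 14:31 − 4:30 = 10:01 UTC on Apr 25.
Add 14 hours 49 minutes flight time → 00:50 UTC (Apr 26).
Kathmandu is UTC+5:45, so local arrival = 00:50 + 5:45 = 06:35 on Apr 26.
Layover = 08:35 − 06:35 = 2 hours.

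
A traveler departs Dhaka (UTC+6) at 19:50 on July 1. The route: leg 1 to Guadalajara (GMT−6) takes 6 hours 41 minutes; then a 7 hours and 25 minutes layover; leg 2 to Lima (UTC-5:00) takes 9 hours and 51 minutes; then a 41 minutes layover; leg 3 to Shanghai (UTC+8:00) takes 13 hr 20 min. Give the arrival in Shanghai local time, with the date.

11:48 on July 3

Convert departure to UTC: 19:50 − 6:00 = 13:50 UTC on Jul 1.
Add 6 hours 41 minutes leg 1 → 20:31 UTC.
Add 7 hours 25 minutes layover in Guadalajara → 03:56 UTC (Jul 2).
Add 9 hours and 51 minutes leg 2 → 13:47 UTC.
Add 41 minutes layover in Lima → 14:28 UTC.
Add 13 hours 20 minutes leg 3 → 03:48 UTC (Jul 3).
Shanghai is UTC+8:00, so local arrival = 03:48 + 8:00 = 11:48 on Jul 3.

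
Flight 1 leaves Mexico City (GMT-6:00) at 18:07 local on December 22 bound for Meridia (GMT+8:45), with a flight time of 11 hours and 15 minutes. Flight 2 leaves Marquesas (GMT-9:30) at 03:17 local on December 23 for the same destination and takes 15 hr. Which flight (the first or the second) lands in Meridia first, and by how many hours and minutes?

the first, by 16 hours 25 minutes

Flight 1 in UTC: 18:07 + 6:00 = 00:07 on Dec 23.
+11 hours and 15 minutes → arrive 11:22 UTC on Dec 23.
Flight 2 in UTC: 03:17 + 9:30 = 12:47 on Dec 23.
+15 hours → arrive 03:47 UTC on Dec 24.
Flight 1 lands earlier by 16 hours 25 minutes.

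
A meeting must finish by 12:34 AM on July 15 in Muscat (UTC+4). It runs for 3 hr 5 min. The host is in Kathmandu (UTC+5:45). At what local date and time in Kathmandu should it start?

11:14 PM on Jul 14

Target end time in UTC: 12:34 AM − 4:00 = 8:34 PM on Jul 14.
Subtract 3 hours 5 minutes → start 5:29 PM UTC on Jul 14.
Kathmandu is UTC+5:45: 5:29 PM + 5:45 = 11:14 PM on Jul 14.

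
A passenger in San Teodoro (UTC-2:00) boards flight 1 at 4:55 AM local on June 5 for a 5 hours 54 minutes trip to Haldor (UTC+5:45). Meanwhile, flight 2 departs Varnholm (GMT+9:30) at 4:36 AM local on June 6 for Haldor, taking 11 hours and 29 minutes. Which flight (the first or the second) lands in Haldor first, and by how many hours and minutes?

Flight 1 in UTC: 4:55 AM + 2:00 = 6:55 AM on Jun 5.
+5 hours 54 minutes → arrive 12:49 PM UTC on Jun 5.
Flight 2 in UTC: 4:36 AM − 9:30 = 7:06 PM on Jun 5.
+11 hours 29 minutes → arrive 6:35 AM UTC on Jun 6.
Flight 1 lands earlier by 17 hours 46 minutes.

the first, by 17 hours 46 minutes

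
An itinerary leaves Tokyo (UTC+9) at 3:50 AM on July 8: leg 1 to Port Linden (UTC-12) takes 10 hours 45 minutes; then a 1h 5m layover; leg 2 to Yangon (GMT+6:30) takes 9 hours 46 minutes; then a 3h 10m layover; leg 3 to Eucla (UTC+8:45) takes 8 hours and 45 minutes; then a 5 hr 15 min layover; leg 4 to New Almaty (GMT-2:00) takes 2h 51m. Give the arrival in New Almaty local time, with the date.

Convert departure to UTC: 3:50 AM − 9:00 = 6:50 PM UTC on Jul 7.
Add 10 hours 45 minutes leg 1 → 5:35 AM UTC (Jul 8).
Add 1 hour and 5 minutes layover in Port Linden → 6:40 AM UTC.
Add 9 hours 46 minutes leg 2 → 4:26 PM UTC.
Add 3 hours 10 minutes layover in Yangon → 7:36 PM UTC.
Add 8 hours 45 minutes leg 3 → 4:21 AM UTC (Jul 9).
Add 5 hours 15 minutes layover in Eucla → 9:36 AM UTC.
Add 2 hours and 51 minutes leg 4 → 12:27 PM UTC.
New Almaty is UTC−2:00, so local arrival = 12:27 PM − 2:00 = 10:27 AM on Jul 9.

10:27 AM on Jul 9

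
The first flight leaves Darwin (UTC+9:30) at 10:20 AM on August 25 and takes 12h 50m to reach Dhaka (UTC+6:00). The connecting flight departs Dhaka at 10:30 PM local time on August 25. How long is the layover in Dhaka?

Convert departure to UTC: 10:20 AM − 9:30 = 12:50 AM UTC on Aug 25.
Add 12 hours and 50 minutes flight time → 1:40 PM UTC.
Dhaka is UTC+6:00, so local arrival = 1:40 PM + 6:00 = 7:40 PM on Aug 25.
Layover = 10:30 PM − 7:40 PM = 2 hours 50 minutes.

2 hours 50 minutes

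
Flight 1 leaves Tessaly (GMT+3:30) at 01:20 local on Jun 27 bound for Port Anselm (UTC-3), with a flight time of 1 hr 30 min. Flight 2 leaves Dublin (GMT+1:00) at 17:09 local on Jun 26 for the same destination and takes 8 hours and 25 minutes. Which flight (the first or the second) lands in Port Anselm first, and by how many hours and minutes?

Flight 1 in UTC: 01:20 − 3:30 = 21:50 on Jun 26.
+1 hour 30 minutes → arrive 23:20 UTC on Jun 26.
Flight 2 in UTC: 17:09 − 1:00 = 16:09 on Jun 26.
+8 hours and 25 minutes → arrive 00:34 UTC on Jun 27.
Flight 1 lands earlier by 1 hour 14 minutes.

the first, by 1 hour 14 minutes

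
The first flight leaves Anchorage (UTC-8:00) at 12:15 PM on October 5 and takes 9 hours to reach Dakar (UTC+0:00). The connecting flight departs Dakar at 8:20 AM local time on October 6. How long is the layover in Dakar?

Convert departure to UTC: 12:15 PM + 8:00 = 8:15 PM UTC on Oct 5.
Add 9 hours flight time → 5:15 AM UTC (Oct 6).
Dakar is UTC+0, so local arrival is the same: 5:15 AM on Oct 6.
Layover = 8:20 AM − 5:15 AM = 3 hours 5 minutes.

3 hours 5 minutes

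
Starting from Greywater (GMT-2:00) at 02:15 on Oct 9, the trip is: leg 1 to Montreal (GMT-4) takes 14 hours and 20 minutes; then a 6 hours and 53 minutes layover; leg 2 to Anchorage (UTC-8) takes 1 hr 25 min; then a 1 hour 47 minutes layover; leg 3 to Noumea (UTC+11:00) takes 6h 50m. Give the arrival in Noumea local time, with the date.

22:30 on October 10

Convert departure to UTC: 02:15 + 2:00 = 04:15 UTC on Oct 9.
Add 14 hours and 20 minutes leg 1 → 18:35 UTC.
Add 6 hours 53 minutes layover in Montreal → 01:28 UTC (Oct 10).
Add 1 hour 25 minutes leg 2 → 02:53 UTC.
Add 1 hour 47 minutes layover in Anchorage → 04:40 UTC.
Add 6 hours 50 minutes leg 3 → 11:30 UTC.
Noumea is UTC+11:00, so local arrival = 11:30 + 11:00 = 22:30 on Oct 10.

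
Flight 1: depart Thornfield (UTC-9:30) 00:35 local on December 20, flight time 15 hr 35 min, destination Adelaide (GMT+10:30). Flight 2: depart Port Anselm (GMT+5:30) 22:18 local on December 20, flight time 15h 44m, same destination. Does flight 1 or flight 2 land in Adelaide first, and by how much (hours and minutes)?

Flight 1 in UTC: 00:35 + 9:30 = 10:05 on Dec 20.
+15 hours and 35 minutes → arrive 01:40 UTC on Dec 21.
Flight 2 in UTC: 22:18 − 5:30 = 16:48 on Dec 20.
+15 hours 44 minutes → arrive 08:32 UTC on Dec 21.
Flight 1 lands earlier by 6 hours 52 minutes.

the first, by 6 hours 52 minutes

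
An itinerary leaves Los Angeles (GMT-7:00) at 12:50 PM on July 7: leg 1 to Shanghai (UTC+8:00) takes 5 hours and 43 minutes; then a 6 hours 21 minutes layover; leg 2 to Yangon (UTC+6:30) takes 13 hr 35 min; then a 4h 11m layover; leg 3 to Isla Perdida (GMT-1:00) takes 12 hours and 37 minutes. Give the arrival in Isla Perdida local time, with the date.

Convert departure to UTC: 12:50 PM + 7:00 = 7:50 PM UTC on Jul 7.
Add 5 hours 43 minutes leg 1 → 1:33 AM UTC (Jul 8).
Add 6 hours 21 minutes layover in Shanghai → 7:54 AM UTC.
Add 13 hours and 35 minutes leg 2 → 9:29 PM UTC.
Add 4 hours 11 minutes layover in Yangon → 1:40 AM UTC (Jul 9).
Add 12 hours 37 minutes leg 3 → 2:17 PM UTC.
Isla Perdida is UTC−1:00, so local arrival = 2:17 PM − 1:00 = 1:17 PM on Jul 9.

1:17 PM on Jul 9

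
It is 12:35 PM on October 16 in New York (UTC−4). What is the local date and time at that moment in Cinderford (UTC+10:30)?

3:05 AM on Oct 17

In UTC: 12:35 PM + 4:00 = 4:35 PM on Oct 16.
Cinderford is UTC+10:30: 4:35 PM + 10:30 = 3:05 AM on Oct 17.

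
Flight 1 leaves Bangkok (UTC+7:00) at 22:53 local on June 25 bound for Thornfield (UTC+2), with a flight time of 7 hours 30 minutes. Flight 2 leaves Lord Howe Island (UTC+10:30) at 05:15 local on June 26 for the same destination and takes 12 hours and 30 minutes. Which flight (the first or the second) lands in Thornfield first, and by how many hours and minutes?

the first, by 7 hours 52 minutes

Flight 1 in UTC: 22:53 − 7:00 = 15:53 on Jun 25.
+7 hours 30 minutes → arrive 23:23 UTC on Jun 25.
Flight 2 in UTC: 05:15 − 10:30 = 18:45 on Jun 25.
+12 hours and 30 minutes → arrive 07:15 UTC on Jun 26.
Flight 1 lands earlier by 7 hours 52 minutes.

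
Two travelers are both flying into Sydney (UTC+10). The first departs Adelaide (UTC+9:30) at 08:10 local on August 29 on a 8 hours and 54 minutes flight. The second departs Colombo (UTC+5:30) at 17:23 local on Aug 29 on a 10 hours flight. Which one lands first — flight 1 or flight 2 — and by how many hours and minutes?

the first, by 14 hours 19 minutes

Flight 1 in UTC: 08:10 − 9:30 = 22:40 on Aug 28.
+8 hours 54 minutes → arrive 07:34 UTC on Aug 29.
Flight 2 in UTC: 17:23 − 5:30 = 11:53 on Aug 29.
+10 hours → arrive 21:53 UTC on Aug 29.
Flight 1 lands earlier by 14 hours 19 minutes.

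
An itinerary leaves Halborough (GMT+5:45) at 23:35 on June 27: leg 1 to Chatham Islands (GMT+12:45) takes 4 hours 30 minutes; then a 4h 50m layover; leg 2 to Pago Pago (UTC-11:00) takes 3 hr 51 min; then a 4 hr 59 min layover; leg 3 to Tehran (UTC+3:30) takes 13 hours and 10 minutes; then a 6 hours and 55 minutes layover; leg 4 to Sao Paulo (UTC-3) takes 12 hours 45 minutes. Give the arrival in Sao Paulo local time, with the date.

17:50 on June 29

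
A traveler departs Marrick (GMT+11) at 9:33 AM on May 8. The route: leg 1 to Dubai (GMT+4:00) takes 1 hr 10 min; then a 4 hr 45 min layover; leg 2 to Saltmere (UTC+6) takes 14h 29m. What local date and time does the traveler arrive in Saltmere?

12:57 AM on May 9

Convert departure to UTC: 9:33 AM − 11:00 = 10:33 PM UTC on May 7.
Add 1 hour 10 minutes leg 1 → 11:43 PM UTC.
Add 4 hours 45 minutes layover in Dubai → 4:28 AM UTC (May 8).
Add 14 hours and 29 minutes leg 2 → 6:57 PM UTC.
Saltmere is UTC+6:00, so local arrival = 6:57 PM + 6:00 = 12:57 AM on May 9.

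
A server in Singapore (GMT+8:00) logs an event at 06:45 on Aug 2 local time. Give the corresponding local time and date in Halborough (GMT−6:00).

Halborough is 14:00 behind Singapore.
Shift by the zone difference: 06:45 − 14:00 = 16:45 on Aug 1 in Halborough.

16:45 on August 1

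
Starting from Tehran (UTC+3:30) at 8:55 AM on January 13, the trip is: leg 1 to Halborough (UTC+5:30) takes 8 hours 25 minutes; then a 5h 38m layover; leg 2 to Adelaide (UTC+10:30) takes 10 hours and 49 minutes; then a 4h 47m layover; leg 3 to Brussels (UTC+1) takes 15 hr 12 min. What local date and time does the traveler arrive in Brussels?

Convert departure to UTC: 8:55 AM − 3:30 = 5:25 AM UTC on Jan 13.
Add 8 hours and 25 minutes leg 1 → 1:50 PM UTC.
Add 5 hours and 38 minutes layover in Halborough → 7:28 PM UTC.
Add 10 hours and 49 minutes leg 2 → 6:17 AM UTC (Jan 14).
Add 4 hours 47 minutes layover in Adelaide → 11:04 AM UTC.
Add 15 hours and 12 minutes leg 3 → 2:16 AM UTC (Jan 15).
Brussels is UTC+1:00, so local arrival = 2:16 AM + 1:00 = 3:16 AM on Jan 15.

3:16 AM on Jan 15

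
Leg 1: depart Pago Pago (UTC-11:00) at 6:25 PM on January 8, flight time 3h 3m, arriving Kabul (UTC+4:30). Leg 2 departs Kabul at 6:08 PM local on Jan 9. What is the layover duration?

Convert departure to UTC: 6:25 PM + 11:00 = 5:25 AM UTC on Jan 9.
Add 3 hours 3 minutes flight time → 8:28 AM UTC.
Kabul is UTC+4:30, so local arrival = 8:28 AM + 4:30 = 12:58 PM on Jan 9.
Layover = 6:08 PM − 12:58 PM = 5 hours 10 minutes.

5 hours 10 minutes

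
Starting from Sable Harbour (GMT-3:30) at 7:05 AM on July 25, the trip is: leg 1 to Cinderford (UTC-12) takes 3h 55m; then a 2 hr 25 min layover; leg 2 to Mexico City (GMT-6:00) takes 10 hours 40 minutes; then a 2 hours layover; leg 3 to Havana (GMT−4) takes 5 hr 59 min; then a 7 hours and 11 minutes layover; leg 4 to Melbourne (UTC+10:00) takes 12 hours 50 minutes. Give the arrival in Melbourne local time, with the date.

Convert departure to UTC: 7:05 AM + 3:30 = 10:35 AM UTC on Jul 25.
Add 3 hours and 55 minutes leg 1 → 2:30 PM UTC.
Add 2 hours and 25 minutes layover in Cinderford → 4:55 PM UTC.
Add 10 hours 40 minutes leg 2 → 3:35 AM UTC (Jul 26).
Add 2 hours layover in Mexico City → 5:35 AM UTC.
Add 5 hours 59 minutes leg 3 → 11:34 AM UTC.
Add 7 hours and 11 minutes layover in Havana → 6:45 PM UTC.
Add 12 hours and 50 minutes leg 4 → 7:35 AM UTC (Jul 27).
Melbourne is UTC+10:00, so local arrival = 7:35 AM + 10:00 = 5:35 PM on Jul 27.

5:35 PM on July 27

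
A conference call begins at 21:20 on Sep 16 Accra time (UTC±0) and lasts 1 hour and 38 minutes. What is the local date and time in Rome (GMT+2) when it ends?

Accra is at UTC+0, so start is already 21:20 UTC on Sep 16.
Add 1 hour 38 minutes duration → 22:58 UTC.
Rome is UTC+2:00, so local end time = 22:58 + 2:00 = 00:58 on Sep 17.

00:58 on Sep 17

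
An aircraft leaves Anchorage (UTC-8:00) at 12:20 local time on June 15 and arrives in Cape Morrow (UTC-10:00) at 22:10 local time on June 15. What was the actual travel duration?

11 hours 50 minutes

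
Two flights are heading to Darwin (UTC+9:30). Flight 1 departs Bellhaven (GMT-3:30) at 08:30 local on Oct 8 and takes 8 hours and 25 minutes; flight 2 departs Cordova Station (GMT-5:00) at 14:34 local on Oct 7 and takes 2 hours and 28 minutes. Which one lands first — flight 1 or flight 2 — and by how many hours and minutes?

Flight 1 in UTC: 08:30 + 3:30 = 12:00 on Oct 8.
+8 hours and 25 minutes → arrive 20:25 UTC on Oct 8.
Flight 2 in UTC: 14:34 + 5:00 = 19:34 on Oct 7.
+2 hours 28 minutes → arrive 22:02 UTC on Oct 7.
Flight 2 lands earlier by 22 hours 23 minutes.

the second, by 22 hours 23 minutes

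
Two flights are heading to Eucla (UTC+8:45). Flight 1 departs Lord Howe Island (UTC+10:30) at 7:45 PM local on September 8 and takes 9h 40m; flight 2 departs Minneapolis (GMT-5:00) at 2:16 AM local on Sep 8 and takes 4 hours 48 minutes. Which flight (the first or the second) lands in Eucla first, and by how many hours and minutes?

the second, by 6 hours 51 minutes

Flight 1 in UTC: 7:45 PM − 10:30 = 9:15 AM on Sep 8.
+9 hours and 40 minutes → arrive 6:55 PM UTC on Sep 8.
Flight 2 in UTC: 2:16 AM + 5:00 = 7:16 AM on Sep 8.
+4 hours 48 minutes → arrive 12:04 PM UTC on Sep 8.
Flight 2 lands earlier by 6 hours 51 minutes.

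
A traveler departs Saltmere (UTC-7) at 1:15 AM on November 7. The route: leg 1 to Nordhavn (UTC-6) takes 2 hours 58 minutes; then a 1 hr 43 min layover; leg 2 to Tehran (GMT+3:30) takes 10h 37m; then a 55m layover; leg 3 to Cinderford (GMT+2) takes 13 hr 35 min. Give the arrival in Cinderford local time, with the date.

4:03 PM on November 8

Convert departure to UTC: 1:15 AM + 7:00 = 8:15 AM UTC on Nov 7.
Add 2 hours 58 minutes leg 1 → 11:13 AM UTC.
Add 1 hour and 43 minutes layover in Nordhavn → 12:56 PM UTC.
Add 10 hours and 37 minutes leg 2 → 11:33 PM UTC.
Add 55 minutes layover in Tehran → 12:28 AM UTC (Nov 8).
Add 13 hours and 35 minutes leg 3 → 2:03 PM UTC.
Cinderford is UTC+2:00, so local arrival = 2:03 PM + 2:00 = 4:03 PM on Nov 8.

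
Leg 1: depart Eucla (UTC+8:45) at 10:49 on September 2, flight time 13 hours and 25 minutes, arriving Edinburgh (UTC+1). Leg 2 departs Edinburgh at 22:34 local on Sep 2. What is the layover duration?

Convert departure to UTC: 10:49 − 8:45 = 02:04 UTC on Sep 2.
Add 13 hours and 25 minutes flight time → 15:29 UTC.
Edinburgh is UTC+1:00, so local arrival = 15:29 + 1:00 = 16:29 on Sep 2.
Layover = 22:34 − 16:29 = 6 hours 5 minutes.

6 hours 5 minutes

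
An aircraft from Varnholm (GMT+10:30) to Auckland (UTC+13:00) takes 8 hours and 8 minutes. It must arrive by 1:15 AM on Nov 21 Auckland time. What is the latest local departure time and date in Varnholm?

Target arrival in UTC: 1:15 AM − 13:00 = 12:15 PM on Nov 20.
Subtract 8 hours and 8 minutes → departure 4:07 AM UTC on Nov 20.
Varnholm is UTC+10:30: 4:07 AM + 10:30 = 2:37 PM on Nov 20.

2:37 PM on November 20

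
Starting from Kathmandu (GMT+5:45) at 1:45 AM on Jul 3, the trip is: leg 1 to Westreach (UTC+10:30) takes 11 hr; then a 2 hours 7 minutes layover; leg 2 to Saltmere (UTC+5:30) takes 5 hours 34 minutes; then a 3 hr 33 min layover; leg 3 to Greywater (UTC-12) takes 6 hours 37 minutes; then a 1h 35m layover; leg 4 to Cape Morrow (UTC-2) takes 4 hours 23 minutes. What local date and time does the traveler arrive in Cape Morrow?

Convert departure to UTC: 1:45 AM − 5:45 = 8:00 PM UTC on Jul 2.
Add 11 hours leg 1 → 7:00 AM UTC (Jul 3).
Add 2 hours 7 minutes layover in Westreach → 9:07 AM UTC.
Add 5 hours and 34 minutes leg 2 → 2:41 PM UTC.
Add 3 hours and 33 minutes layover in Saltmere → 6:14 PM UTC.
Add 6 hours and 37 minutes leg 3 → 12:51 AM UTC (Jul 4).
Add 1 hour and 35 minutes layover in Greywater → 2:26 AM UTC.
Add 4 hours 23 minutes leg 4 → 6:49 AM UTC.
Cape Morrow is UTC−2:00, so local arrival = 6:49 AM − 2:00 = 4:49 AM on Jul 4.

4:49 AM on Jul 4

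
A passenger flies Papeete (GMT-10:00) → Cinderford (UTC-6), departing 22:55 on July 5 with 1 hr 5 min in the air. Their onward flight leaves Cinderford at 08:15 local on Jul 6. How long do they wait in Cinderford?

4 hours 15 minutes

Convert departure to UTC: 22:55 + 10:00 = 08:55 UTC on Jul 6.
Add 1 hour and 5 minutes flight time → 10:00 UTC.
Cinderford is UTC−6:00, so local arrival = 10:00 − 6:00 = 04:00 on Jul 6.
Layover = 08:15 − 04:00 = 4 hours 15 minutes.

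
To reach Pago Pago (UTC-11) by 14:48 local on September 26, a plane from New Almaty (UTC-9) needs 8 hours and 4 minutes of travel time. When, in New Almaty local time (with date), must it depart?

Target arrival in UTC: 14:48 + 11:00 = 01:48 on Sep 27.
Subtract 8 hours and 4 minutes → departure 17:44 UTC on Sep 26.
New Almaty is UTC−9:00: 17:44 − 9:00 = 08:44 on Sep 26.

08:44 on September 26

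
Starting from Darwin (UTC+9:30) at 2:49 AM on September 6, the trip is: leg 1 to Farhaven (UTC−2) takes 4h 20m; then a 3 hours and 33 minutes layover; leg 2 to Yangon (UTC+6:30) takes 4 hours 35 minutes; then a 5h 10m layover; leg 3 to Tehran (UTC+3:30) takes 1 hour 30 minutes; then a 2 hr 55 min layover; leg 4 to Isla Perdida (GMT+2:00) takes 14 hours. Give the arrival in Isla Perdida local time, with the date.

Convert departure to UTC: 2:49 AM − 9:30 = 5:19 PM UTC on Sep 5.
Add 4 hours 20 minutes leg 1 → 9:39 PM UTC.
Add 3 hours 33 minutes layover in Farhaven → 1:12 AM UTC (Sep 6).
Add 4 hours 35 minutes leg 2 → 5:47 AM UTC.
Add 5 hours and 10 minutes layover in Yangon → 10:57 AM UTC.
Add 1 hour 30 minutes leg 3 → 12:27 PM UTC.
Add 2 hours and 55 minutes layover in Tehran → 3:22 PM UTC.
Add 14 hours leg 4 → 5:22 AM UTC (Sep 7).
Isla Perdida is UTC+2:00, so local arrival = 5:22 AM + 2:00 = 7:22 AM on Sep 7.

7:22 AM on September 7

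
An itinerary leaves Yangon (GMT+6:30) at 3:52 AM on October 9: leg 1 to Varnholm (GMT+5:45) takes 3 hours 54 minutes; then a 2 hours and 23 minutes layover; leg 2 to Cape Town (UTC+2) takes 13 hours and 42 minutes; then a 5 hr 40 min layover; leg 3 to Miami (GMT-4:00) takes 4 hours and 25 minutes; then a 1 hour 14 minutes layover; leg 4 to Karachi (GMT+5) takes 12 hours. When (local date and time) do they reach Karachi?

Convert departure to UTC: 3:52 AM − 6:30 = 9:22 PM UTC on Oct 8.
Add 3 hours and 54 minutes leg 1 → 1:16 AM UTC (Oct 9).
Add 2 hours 23 minutes layover in Varnholm → 3:39 AM UTC.
Add 13 hours and 42 minutes leg 2 → 5:21 PM UTC.
Add 5 hours 40 minutes layover in Cape Town → 11:01 PM UTC.
Add 4 hours 25 minutes leg 3 → 3:26 AM UTC (Oct 10).
Add 1 hour 14 minutes layover in Miami → 4:40 AM UTC.
Add 12 hours leg 4 → 4:40 PM UTC.
Karachi is UTC+5:00, so local arrival = 4:40 PM + 5:00 = 9:40 PM on Oct 10.

9:40 PM on October 10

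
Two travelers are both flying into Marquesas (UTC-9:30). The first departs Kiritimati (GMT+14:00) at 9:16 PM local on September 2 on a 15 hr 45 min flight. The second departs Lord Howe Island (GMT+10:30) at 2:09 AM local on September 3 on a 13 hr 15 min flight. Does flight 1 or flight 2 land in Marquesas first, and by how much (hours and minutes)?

Flight 1 in UTC: 9:16 PM − 14:00 = 7:16 AM on Sep 2.
+15 hours and 45 minutes → arrive 11:01 PM UTC on Sep 2.
Flight 2 in UTC: 2:09 AM − 10:30 = 3:39 PM on Sep 2.
+13 hours 15 minutes → arrive 4:54 AM UTC on Sep 3.
Flight 1 lands earlier by 5 hours 53 minutes.

the first, by 5 hours 53 minutes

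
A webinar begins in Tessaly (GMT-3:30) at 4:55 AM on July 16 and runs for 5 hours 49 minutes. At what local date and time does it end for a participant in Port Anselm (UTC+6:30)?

8:44 PM on Jul 16

Convert start to UTC: 4:55 AM + 3:30 = 8:25 AM UTC on Jul 16.
Add 5 hours and 49 minutes duration → 2:14 PM UTC.
Port Anselm is UTC+6:30, so local end time = 2:14 PM + 6:30 = 8:44 PM on Jul 16.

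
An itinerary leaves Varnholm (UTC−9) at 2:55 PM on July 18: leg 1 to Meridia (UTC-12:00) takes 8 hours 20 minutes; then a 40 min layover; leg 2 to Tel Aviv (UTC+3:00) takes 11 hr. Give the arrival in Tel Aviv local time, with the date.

10:55 PM on July 19

Convert departure to UTC: 2:55 PM + 9:00 = 11:55 PM UTC on Jul 18.
Add 8 hours and 20 minutes leg 1 → 8:15 AM UTC (Jul 19).
Add 40 minutes layover in Meridia → 8:55 AM UTC.
Add 11 hours leg 2 → 7:55 PM UTC.
Tel Aviv is UTC+3:00, so local arrival = 7:55 PM + 3:00 = 10:55 PM on Jul 19.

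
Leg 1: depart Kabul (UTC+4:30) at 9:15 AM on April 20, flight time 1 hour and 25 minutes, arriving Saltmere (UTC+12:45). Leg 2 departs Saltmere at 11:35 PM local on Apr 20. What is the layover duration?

4 hours 40 minutes

Convert departure to UTC: 9:15 AM − 4:30 = 4:45 AM UTC on Apr 20.
Add 1 hour and 25 minutes flight time → 6:10 AM UTC.
Saltmere is UTC+12:45, so local arrival = 6:10 AM + 12:45 = 6:55 PM on Apr 20.
Layover = 11:35 PM − 6:55 PM = 4 hours 40 minutes.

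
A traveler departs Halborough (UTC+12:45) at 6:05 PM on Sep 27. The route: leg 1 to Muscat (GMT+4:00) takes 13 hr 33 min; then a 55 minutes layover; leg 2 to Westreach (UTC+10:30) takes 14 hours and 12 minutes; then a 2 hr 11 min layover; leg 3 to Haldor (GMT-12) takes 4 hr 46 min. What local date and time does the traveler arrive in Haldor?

4:57 AM on Sep 28

Convert departure to UTC: 6:05 PM − 12:45 = 5:20 AM UTC on Sep 27.
Add 13 hours and 33 minutes leg 1 → 6:53 PM UTC.
Add 55 minutes layover in Muscat → 7:48 PM UTC.
Add 14 hours and 12 minutes leg 2 → 10:00 AM UTC (Sep 28).
Add 2 hours and 11 minutes layover in Westreach → 12:11 PM UTC.
Add 4 hours 46 minutes leg 3 → 4:57 PM UTC.
Haldor is UTC−12:00, so local arrival = 4:57 PM − 12:00 = 4:57 AM on Sep 28.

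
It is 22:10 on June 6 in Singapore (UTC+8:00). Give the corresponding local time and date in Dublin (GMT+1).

15:10 on June 6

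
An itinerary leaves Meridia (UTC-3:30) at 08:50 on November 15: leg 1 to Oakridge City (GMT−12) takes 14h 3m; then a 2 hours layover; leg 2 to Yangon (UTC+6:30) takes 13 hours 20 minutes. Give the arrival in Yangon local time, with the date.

00:13 on Nov 17

Convert departure to UTC: 08:50 + 3:30 = 12:20 UTC on Nov 15.
Add 14 hours 3 minutes leg 1 → 02:23 UTC (Nov 16).
Add 2 hours layover in Oakridge City → 04:23 UTC.
Add 13 hours and 20 minutes leg 2 → 17:43 UTC.
Yangon is UTC+6:30, so local arrival = 17:43 + 6:30 = 00:13 on Nov 17.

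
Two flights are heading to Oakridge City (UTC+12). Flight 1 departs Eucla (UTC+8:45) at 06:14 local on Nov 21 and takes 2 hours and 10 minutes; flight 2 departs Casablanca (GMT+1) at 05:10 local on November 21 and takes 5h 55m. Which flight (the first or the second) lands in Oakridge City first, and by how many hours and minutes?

the first, by 10 hours 26 minutes

Flight 1 in UTC: 06:14 − 8:45 = 21:29 on Nov 20.
+2 hours 10 minutes → arrive 23:39 UTC on Nov 20.
Flight 2 in UTC: 05:10 − 1:00 = 04:10 on Nov 21.
+5 hours 55 minutes → arrive 10:05 UTC on Nov 21.
Flight 1 lands earlier by 10 hours 26 minutes.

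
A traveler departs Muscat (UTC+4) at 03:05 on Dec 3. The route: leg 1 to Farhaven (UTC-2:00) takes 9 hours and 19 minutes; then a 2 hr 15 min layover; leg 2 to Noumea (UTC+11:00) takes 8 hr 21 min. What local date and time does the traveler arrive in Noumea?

Convert departure to UTC: 03:05 − 4:00 = 23:05 UTC on Dec 2.
Add 9 hours and 19 minutes leg 1 → 08:24 UTC (Dec 3).
Add 2 hours 15 minutes layover in Farhaven → 10:39 UTC.
Add 8 hours 21 minutes leg 2 → 19:00 UTC.
Noumea is UTC+11:00, so local arrival = 19:00 + 11:00 = 06:00 on Dec 4.

06:00 on Dec 4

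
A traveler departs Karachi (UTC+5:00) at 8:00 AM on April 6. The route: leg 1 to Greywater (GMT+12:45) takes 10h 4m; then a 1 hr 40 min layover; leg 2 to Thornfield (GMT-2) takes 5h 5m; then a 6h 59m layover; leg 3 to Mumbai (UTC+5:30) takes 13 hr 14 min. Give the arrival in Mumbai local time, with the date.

9:32 PM on April 7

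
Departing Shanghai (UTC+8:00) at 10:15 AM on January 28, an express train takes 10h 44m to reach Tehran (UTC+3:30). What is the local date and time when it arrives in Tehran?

4:29 PM on January 28

Convert departure to UTC: 10:15 AM − 8:00 = 2:15 AM UTC on Jan 28.
Add 10 hours and 44 minutes travel time → 12:59 PM UTC.
Tehran is UTC+3:30, so local arrival = 12:59 PM + 3:30 = 4:29 PM on Jan 28.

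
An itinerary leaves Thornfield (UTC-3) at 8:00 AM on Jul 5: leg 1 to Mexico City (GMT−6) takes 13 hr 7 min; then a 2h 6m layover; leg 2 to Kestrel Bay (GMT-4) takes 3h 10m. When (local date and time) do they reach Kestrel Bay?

1:23 AM on July 6

Convert departure to UTC: 8:00 AM + 3:00 = 11:00 AM UTC on Jul 5.
Add 13 hours 7 minutes leg 1 → 12:07 AM UTC (Jul 6).
Add 2 hours and 6 minutes layover in Mexico City → 2:13 AM UTC.
Add 3 hours 10 minutes leg 2 → 5:23 AM UTC.
Kestrel Bay is UTC−4:00, so local arrival = 5:23 AM − 4:00 = 1:23 AM on Jul 6.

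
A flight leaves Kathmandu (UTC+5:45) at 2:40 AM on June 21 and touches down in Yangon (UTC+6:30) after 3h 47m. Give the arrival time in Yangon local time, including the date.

7:12 AM on June 21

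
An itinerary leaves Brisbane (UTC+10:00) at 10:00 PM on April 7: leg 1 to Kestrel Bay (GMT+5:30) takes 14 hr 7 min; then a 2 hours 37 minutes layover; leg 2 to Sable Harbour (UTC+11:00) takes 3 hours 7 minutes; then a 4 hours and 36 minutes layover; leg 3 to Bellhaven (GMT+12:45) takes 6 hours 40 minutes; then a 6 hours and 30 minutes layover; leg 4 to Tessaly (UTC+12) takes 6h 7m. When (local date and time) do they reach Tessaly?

7:44 PM on April 9

Convert departure to UTC: 10:00 PM − 10:00 = 12:00 PM UTC on Apr 7.
Add 14 hours and 7 minutes leg 1 → 2:07 AM UTC (Apr 8).
Add 2 hours 37 minutes layover in Kestrel Bay → 4:44 AM UTC.
Add 3 hours and 7 minutes leg 2 → 7:51 AM UTC.
Add 4 hours and 36 minutes layover in Sable Harbour → 12:27 PM UTC.
Add 6 hours and 40 minutes leg 3 → 7:07 PM UTC.
Add 6 hours 30 minutes layover in Bellhaven → 1:37 AM UTC (Apr 9).
Add 6 hours and 7 minutes leg 4 → 7:44 AM UTC.
Tessaly is UTC+12:00, so local arrival = 7:44 AM + 12:00 = 7:44 PM on Apr 9.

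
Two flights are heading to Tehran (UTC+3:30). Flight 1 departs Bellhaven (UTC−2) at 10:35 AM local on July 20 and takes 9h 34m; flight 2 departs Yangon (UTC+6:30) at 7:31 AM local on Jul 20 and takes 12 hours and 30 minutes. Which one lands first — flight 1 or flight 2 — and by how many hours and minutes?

the second, by 8 hours 38 minutes

Flight 1 in UTC: 10:35 AM + 2:00 = 12:35 PM on Jul 20.
+9 hours 34 minutes → arrive 10:09 PM UTC on Jul 20.
Flight 2 in UTC: 7:31 AM − 6:30 = 1:01 AM on Jul 20.
+12 hours and 30 minutes → arrive 1:31 PM UTC on Jul 20.
Flight 2 lands earlier by 8 hours 38 minutes.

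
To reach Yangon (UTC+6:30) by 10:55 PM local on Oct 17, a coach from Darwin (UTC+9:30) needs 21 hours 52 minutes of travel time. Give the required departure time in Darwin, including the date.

4:03 AM on October 17

Target arrival in UTC: 10:55 PM − 6:30 = 4:25 PM on Oct 17.
Subtract 21 hours and 52 minutes → departure 6:33 PM UTC on Oct 16.
Darwin is UTC+9:30: 6:33 PM + 9:30 = 4:03 AM on Oct 17.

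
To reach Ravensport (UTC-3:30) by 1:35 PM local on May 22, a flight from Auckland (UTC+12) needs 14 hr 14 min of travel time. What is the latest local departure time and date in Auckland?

2:51 PM on May 22

Target arrival in UTC: 1:35 PM + 3:30 = 5:05 PM on May 22.
Subtract 14 hours 14 minutes → departure 2:51 AM UTC on May 22.
Auckland is UTC+12:00: 2:51 AM + 12:00 = 2:51 PM on May 22.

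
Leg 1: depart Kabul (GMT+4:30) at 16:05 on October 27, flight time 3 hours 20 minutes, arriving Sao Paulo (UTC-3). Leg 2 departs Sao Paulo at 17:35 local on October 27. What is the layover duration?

Convert departure to UTC: 16:05 − 4:30 = 11:35 UTC on Oct 27.
Add 3 hours 20 minutes flight time → 14:55 UTC.
Sao Paulo is UTC−3:00, so local arrival = 14:55 − 3:00 = 11:55 on Oct 27.
Layover = 17:35 − 11:55 = 5 hours 40 minutes.

5 hours 40 minutes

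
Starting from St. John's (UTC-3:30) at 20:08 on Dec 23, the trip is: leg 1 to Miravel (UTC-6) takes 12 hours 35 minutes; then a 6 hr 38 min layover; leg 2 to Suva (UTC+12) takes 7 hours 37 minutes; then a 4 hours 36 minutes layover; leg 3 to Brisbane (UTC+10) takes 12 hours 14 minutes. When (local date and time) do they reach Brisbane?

Convert departure to UTC: 20:08 + 3:30 = 23:38 UTC on Dec 23.
Add 12 hours and 35 minutes leg 1 → 12:13 UTC (Dec 24).
Add 6 hours 38 minutes layover in Miravel → 18:51 UTC.
Add 7 hours 37 minutes leg 2 → 02:28 UTC (Dec 25).
Add 4 hours and 36 minutes layover in Suva → 07:04 UTC.
Add 12 hours and 14 minutes leg 3 → 19:18 UTC.
Brisbane is UTC+10:00, so local arrival = 19:18 + 10:00 = 05:18 on Dec 26.

05:18 on Dec 26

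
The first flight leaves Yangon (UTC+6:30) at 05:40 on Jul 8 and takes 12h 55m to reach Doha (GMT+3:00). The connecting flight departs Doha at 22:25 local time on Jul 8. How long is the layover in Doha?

7 hours 20 minutes

Convert departure to UTC: 05:40 − 6:30 = 23:10 UTC on Jul 7.
Add 12 hours 55 minutes flight time → 12:05 UTC (Jul 8).
Doha is UTC+3:00, so local arrival = 12:05 + 3:00 = 15:05 on Jul 8.
Layover = 22:25 − 15:05 = 7 hours 20 minutes.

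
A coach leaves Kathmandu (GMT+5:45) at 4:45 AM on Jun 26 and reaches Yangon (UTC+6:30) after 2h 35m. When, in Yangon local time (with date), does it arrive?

8:05 AM on June 26

Convert departure to UTC: 4:45 AM − 5:45 = 11:00 PM UTC on Jun 25.
Add 2 hours 35 minutes travel time → 1:35 AM UTC (Jun 26).
Yangon is UTC+6:30, so local arrival = 1:35 AM + 6:30 = 8:05 AM on Jun 26.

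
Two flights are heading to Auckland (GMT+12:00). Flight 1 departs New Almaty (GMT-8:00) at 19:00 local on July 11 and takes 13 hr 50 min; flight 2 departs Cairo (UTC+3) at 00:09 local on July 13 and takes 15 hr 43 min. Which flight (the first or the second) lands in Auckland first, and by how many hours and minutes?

Flight 1 in UTC: 19:00 + 8:00 = 03:00 on Jul 12.
+13 hours and 50 minutes → arrive 16:50 UTC on Jul 12.
Flight 2 in UTC: 00:09 − 3:00 = 21:09 on Jul 12.
+15 hours and 43 minutes → arrive 12:52 UTC on Jul 13.
Flight 1 lands earlier by 20 hours 2 minutes.

the first, by 20 hours 2 minutes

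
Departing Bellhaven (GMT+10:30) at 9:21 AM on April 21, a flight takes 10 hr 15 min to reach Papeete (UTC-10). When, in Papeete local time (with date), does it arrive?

11:06 PM on April 20

Convert departure to UTC: 9:21 AM − 10:30 = 10:51 PM UTC on Apr 20.
Add 10 hours 15 minutes travel time → 9:06 AM UTC (Apr 21).
Papeete is UTC−10:00, so local arrival = 9:06 AM − 10:00 = 11:06 PM on Apr 20.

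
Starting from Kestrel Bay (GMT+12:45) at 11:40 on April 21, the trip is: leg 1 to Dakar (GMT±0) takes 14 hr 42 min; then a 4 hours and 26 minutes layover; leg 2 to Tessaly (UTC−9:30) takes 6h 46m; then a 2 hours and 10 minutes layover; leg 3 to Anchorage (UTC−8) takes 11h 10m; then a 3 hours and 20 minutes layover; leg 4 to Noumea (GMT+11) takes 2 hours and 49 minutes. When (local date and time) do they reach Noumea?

Convert departure to UTC: 11:40 − 12:45 = 22:55 UTC on Apr 20.
Add 14 hours and 42 minutes leg 1 → 13:37 UTC (Apr 21).
Add 4 hours 26 minutes layover in Dakar → 18:03 UTC.
Add 6 hours and 46 minutes leg 2 → 00:49 UTC (Apr 22).
Add 2 hours 10 minutes layover in Tessaly → 02:59 UTC.
Add 11 hours and 10 minutes leg 3 → 14:09 UTC.
Add 3 hours 20 minutes layover in Anchorage → 17:29 UTC.
Add 2 hours and 49 minutes leg 4 → 20:18 UTC.
Noumea is UTC+11:00, so local arrival = 20:18 + 11:00 = 07:18 on Apr 23.

07:18 on April 23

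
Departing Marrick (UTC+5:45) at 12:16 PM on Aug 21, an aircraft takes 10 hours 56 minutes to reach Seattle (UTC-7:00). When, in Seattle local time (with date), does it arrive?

10:27 AM on August 21

Convert departure to UTC: 12:16 PM − 5:45 = 6:31 AM UTC on Aug 21.
Add 10 hours 56 minutes travel time → 5:27 PM UTC.
Seattle is UTC−7:00, so local arrival = 5:27 PM − 7:00 = 10:27 AM on Aug 21.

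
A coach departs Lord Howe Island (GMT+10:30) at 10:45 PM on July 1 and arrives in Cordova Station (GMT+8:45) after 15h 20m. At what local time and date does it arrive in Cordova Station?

Convert departure to UTC: 10:45 PM − 10:30 = 12:15 PM UTC on Jul 1.
Add 15 hours 20 minutes travel time → 3:35 AM UTC (Jul 2).
Cordova Station is UTC+8:45, so local arrival = 3:35 AM + 8:45 = 12:20 PM on Jul 2.

12:20 PM on July 2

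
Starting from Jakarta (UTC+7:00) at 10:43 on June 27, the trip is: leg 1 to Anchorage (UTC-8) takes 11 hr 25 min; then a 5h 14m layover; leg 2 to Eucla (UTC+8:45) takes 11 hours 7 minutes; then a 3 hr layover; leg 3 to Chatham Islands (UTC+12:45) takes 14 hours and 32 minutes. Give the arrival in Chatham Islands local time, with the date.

13:46 on June 29

Convert departure to UTC: 10:43 − 7:00 = 03:43 UTC on Jun 27.
Add 11 hours and 25 minutes leg 1 → 15:08 UTC.
Add 5 hours 14 minutes layover in Anchorage → 20:22 UTC.
Add 11 hours 7 minutes leg 2 → 07:29 UTC (Jun 28).
Add 3 hours layover in Eucla → 10:29 UTC.
Add 14 hours 32 minutes leg 3 → 01:01 UTC (Jun 29).
Chatham Islands is UTC+12:45, so local arrival = 01:01 + 12:45 = 13:46 on Jun 29.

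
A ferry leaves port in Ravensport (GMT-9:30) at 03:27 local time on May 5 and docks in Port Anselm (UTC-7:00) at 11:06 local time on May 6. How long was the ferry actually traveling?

29 hours 9 minutes

Departure in UTC: 03:27 + 9:30 = 12:57 on May 5.
Arrival in UTC: 11:06 + 7:00 = 18:06 on May 6.
Elapsed = 18:06 − 12:57 (+1 day) = 29 hours 9 minutes.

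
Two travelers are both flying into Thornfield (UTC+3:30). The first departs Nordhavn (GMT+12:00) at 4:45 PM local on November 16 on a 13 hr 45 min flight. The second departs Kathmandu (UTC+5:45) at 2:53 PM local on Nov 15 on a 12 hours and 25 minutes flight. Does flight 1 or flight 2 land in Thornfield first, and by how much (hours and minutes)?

the second, by 20 hours 57 minutes

Flight 1 in UTC: 4:45 PM − 12:00 = 4:45 AM on Nov 16.
+13 hours and 45 minutes → arrive 6:30 PM UTC on Nov 16.
Flight 2 in UTC: 2:53 PM − 5:45 = 9:08 AM on Nov 15.
+12 hours 25 minutes → arrive 9:33 PM UTC on Nov 15.
Flight 2 lands earlier by 20 hours 57 minutes.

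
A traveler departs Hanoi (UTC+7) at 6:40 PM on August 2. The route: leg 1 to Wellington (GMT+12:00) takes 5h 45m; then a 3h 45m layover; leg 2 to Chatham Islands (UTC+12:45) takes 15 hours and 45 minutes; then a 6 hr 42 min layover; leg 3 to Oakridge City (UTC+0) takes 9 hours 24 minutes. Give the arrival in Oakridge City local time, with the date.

5:01 AM on August 4

Convert departure to UTC: 6:40 PM − 7:00 = 11:40 AM UTC on Aug 2.
Add 5 hours 45 minutes leg 1 → 5:25 PM UTC.
Add 3 hours and 45 minutes layover in Wellington → 9:10 PM UTC.
Add 15 hours 45 minutes leg 2 → 12:55 PM UTC (Aug 3).
Add 6 hours 42 minutes layover in Chatham Islands → 7:37 PM UTC.
Add 9 hours 24 minutes leg 3 → 5:01 AM UTC (Aug 4).
Oakridge City is UTC+0, so local arrival is the same: 5:01 AM on Aug 4.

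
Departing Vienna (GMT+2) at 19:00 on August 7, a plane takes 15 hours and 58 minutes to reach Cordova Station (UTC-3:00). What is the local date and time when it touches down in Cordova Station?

05:58 on Aug 8

Cordova Station is 5:00 behind Vienna.
After 15 hours 58 minutes it is 10:58 (Aug 8) in Vienna.
Shift by the zone difference: 10:58 − 5:00 = 05:58 on Aug 8 in Cordova Station.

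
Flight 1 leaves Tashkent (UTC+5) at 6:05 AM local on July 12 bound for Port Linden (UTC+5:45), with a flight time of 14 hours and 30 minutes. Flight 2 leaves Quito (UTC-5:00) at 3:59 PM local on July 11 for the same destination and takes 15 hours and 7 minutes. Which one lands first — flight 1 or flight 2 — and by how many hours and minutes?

the second, by 3 hours 29 minutes

Flight 1 in UTC: 6:05 AM − 5:00 = 1:05 AM on Jul 12.
+14 hours and 30 minutes → arrive 3:35 PM UTC on Jul 12.
Flight 2 in UTC: 3:59 PM + 5:00 = 8:59 PM on Jul 11.
+15 hours 7 minutes → arrive 12:06 PM UTC on Jul 12.
Flight 2 lands earlier by 3 hours 29 minutes.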